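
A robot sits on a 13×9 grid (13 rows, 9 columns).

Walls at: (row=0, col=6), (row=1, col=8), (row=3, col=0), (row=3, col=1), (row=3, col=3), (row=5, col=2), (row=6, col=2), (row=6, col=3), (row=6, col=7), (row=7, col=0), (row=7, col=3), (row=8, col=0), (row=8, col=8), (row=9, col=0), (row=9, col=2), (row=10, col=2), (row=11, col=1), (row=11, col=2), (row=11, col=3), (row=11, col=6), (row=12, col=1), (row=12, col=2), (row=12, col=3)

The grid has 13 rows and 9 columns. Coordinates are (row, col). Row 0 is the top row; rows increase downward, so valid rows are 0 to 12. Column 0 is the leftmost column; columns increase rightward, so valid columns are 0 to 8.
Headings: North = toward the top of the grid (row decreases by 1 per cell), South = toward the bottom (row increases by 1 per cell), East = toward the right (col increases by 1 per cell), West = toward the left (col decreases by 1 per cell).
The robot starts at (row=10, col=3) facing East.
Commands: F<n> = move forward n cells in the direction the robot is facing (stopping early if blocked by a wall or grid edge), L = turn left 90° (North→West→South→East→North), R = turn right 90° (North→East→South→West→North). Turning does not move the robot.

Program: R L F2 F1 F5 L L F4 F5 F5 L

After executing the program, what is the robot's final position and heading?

Start: (row=10, col=3), facing East
  R: turn right, now facing South
  L: turn left, now facing East
  F2: move forward 2, now at (row=10, col=5)
  F1: move forward 1, now at (row=10, col=6)
  F5: move forward 2/5 (blocked), now at (row=10, col=8)
  L: turn left, now facing North
  L: turn left, now facing West
  F4: move forward 4, now at (row=10, col=4)
  F5: move forward 1/5 (blocked), now at (row=10, col=3)
  F5: move forward 0/5 (blocked), now at (row=10, col=3)
  L: turn left, now facing South
Final: (row=10, col=3), facing South

Answer: Final position: (row=10, col=3), facing South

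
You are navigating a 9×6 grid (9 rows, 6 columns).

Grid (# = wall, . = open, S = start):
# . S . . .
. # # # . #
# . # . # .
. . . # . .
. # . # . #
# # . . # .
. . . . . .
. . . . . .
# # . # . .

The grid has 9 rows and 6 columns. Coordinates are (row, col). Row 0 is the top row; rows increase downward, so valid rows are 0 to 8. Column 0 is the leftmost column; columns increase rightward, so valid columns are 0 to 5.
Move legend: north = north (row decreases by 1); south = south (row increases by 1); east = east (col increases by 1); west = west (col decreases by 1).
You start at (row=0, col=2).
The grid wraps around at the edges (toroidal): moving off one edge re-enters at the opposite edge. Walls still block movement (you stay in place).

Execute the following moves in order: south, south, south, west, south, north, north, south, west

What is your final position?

Answer: Final position: (row=0, col=1)

Derivation:
Start: (row=0, col=2)
  [×3]south (south): blocked, stay at (row=0, col=2)
  west (west): (row=0, col=2) -> (row=0, col=1)
  south (south): blocked, stay at (row=0, col=1)
  north (north): blocked, stay at (row=0, col=1)
  north (north): blocked, stay at (row=0, col=1)
  south (south): blocked, stay at (row=0, col=1)
  west (west): blocked, stay at (row=0, col=1)
Final: (row=0, col=1)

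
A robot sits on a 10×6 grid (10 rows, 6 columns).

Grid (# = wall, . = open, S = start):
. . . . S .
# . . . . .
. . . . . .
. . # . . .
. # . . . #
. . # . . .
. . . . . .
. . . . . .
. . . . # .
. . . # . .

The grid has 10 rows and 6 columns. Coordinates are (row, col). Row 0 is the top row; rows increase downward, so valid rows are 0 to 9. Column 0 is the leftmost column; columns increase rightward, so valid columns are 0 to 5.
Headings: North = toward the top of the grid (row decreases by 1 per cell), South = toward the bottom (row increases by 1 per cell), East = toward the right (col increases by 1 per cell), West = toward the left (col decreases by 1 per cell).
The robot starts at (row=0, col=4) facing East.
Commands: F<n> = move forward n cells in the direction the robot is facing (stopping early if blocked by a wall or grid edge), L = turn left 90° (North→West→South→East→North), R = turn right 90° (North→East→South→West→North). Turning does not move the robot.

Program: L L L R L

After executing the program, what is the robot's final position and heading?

Start: (row=0, col=4), facing East
  L: turn left, now facing North
  L: turn left, now facing West
  L: turn left, now facing South
  R: turn right, now facing West
  L: turn left, now facing South
Final: (row=0, col=4), facing South

Answer: Final position: (row=0, col=4), facing South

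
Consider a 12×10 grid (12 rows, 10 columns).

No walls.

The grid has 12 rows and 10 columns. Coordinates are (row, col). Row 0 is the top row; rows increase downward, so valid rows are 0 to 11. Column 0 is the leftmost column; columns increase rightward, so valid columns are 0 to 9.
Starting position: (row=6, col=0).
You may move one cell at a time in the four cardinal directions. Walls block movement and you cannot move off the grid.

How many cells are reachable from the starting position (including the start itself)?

BFS flood-fill from (row=6, col=0):
  Distance 0: (row=6, col=0)
  Distance 1: (row=5, col=0), (row=6, col=1), (row=7, col=0)
  Distance 2: (row=4, col=0), (row=5, col=1), (row=6, col=2), (row=7, col=1), (row=8, col=0)
  Distance 3: (row=3, col=0), (row=4, col=1), (row=5, col=2), (row=6, col=3), (row=7, col=2), (row=8, col=1), (row=9, col=0)
  Distance 4: (row=2, col=0), (row=3, col=1), (row=4, col=2), (row=5, col=3), (row=6, col=4), (row=7, col=3), (row=8, col=2), (row=9, col=1), (row=10, col=0)
  Distance 5: (row=1, col=0), (row=2, col=1), (row=3, col=2), (row=4, col=3), (row=5, col=4), (row=6, col=5), (row=7, col=4), (row=8, col=3), (row=9, col=2), (row=10, col=1), (row=11, col=0)
  Distance 6: (row=0, col=0), (row=1, col=1), (row=2, col=2), (row=3, col=3), (row=4, col=4), (row=5, col=5), (row=6, col=6), (row=7, col=5), (row=8, col=4), (row=9, col=3), (row=10, col=2), (row=11, col=1)
  Distance 7: (row=0, col=1), (row=1, col=2), (row=2, col=3), (row=3, col=4), (row=4, col=5), (row=5, col=6), (row=6, col=7), (row=7, col=6), (row=8, col=5), (row=9, col=4), (row=10, col=3), (row=11, col=2)
  Distance 8: (row=0, col=2), (row=1, col=3), (row=2, col=4), (row=3, col=5), (row=4, col=6), (row=5, col=7), (row=6, col=8), (row=7, col=7), (row=8, col=6), (row=9, col=5), (row=10, col=4), (row=11, col=3)
  Distance 9: (row=0, col=3), (row=1, col=4), (row=2, col=5), (row=3, col=6), (row=4, col=7), (row=5, col=8), (row=6, col=9), (row=7, col=8), (row=8, col=7), (row=9, col=6), (row=10, col=5), (row=11, col=4)
  Distance 10: (row=0, col=4), (row=1, col=5), (row=2, col=6), (row=3, col=7), (row=4, col=8), (row=5, col=9), (row=7, col=9), (row=8, col=8), (row=9, col=7), (row=10, col=6), (row=11, col=5)
  Distance 11: (row=0, col=5), (row=1, col=6), (row=2, col=7), (row=3, col=8), (row=4, col=9), (row=8, col=9), (row=9, col=8), (row=10, col=7), (row=11, col=6)
  Distance 12: (row=0, col=6), (row=1, col=7), (row=2, col=8), (row=3, col=9), (row=9, col=9), (row=10, col=8), (row=11, col=7)
  Distance 13: (row=0, col=7), (row=1, col=8), (row=2, col=9), (row=10, col=9), (row=11, col=8)
  Distance 14: (row=0, col=8), (row=1, col=9), (row=11, col=9)
  Distance 15: (row=0, col=9)
Total reachable: 120 (grid has 120 open cells total)

Answer: Reachable cells: 120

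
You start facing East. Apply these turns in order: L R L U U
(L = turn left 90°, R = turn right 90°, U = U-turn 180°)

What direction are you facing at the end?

Start: East
  L (left (90° counter-clockwise)) -> North
  R (right (90° clockwise)) -> East
  L (left (90° counter-clockwise)) -> North
  U (U-turn (180°)) -> South
  U (U-turn (180°)) -> North
Final: North

Answer: Final heading: North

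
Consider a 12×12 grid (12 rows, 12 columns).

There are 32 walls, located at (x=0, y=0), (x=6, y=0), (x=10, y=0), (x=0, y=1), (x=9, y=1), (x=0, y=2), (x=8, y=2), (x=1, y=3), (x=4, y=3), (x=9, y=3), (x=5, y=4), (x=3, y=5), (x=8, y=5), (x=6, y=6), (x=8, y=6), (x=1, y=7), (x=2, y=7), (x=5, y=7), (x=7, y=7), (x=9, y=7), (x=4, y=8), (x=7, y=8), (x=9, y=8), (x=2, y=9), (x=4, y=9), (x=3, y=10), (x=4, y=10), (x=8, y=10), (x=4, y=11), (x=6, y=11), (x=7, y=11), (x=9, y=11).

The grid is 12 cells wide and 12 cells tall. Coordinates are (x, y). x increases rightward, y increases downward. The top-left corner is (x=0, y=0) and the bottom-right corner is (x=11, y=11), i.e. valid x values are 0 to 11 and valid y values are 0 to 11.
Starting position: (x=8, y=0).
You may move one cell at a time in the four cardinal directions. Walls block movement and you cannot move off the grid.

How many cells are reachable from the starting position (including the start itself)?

Answer: Reachable cells: 111

Derivation:
BFS flood-fill from (x=8, y=0):
  Distance 0: (x=8, y=0)
  Distance 1: (x=7, y=0), (x=9, y=0), (x=8, y=1)
  Distance 2: (x=7, y=1)
  Distance 3: (x=6, y=1), (x=7, y=2)
  Distance 4: (x=5, y=1), (x=6, y=2), (x=7, y=3)
  Distance 5: (x=5, y=0), (x=4, y=1), (x=5, y=2), (x=6, y=3), (x=8, y=3), (x=7, y=4)
  Distance 6: (x=4, y=0), (x=3, y=1), (x=4, y=2), (x=5, y=3), (x=6, y=4), (x=8, y=4), (x=7, y=5)
  Distance 7: (x=3, y=0), (x=2, y=1), (x=3, y=2), (x=9, y=4), (x=6, y=5), (x=7, y=6)
  Distance 8: (x=2, y=0), (x=1, y=1), (x=2, y=2), (x=3, y=3), (x=10, y=4), (x=5, y=5), (x=9, y=5)
  Distance 9: (x=1, y=0), (x=1, y=2), (x=2, y=3), (x=10, y=3), (x=3, y=4), (x=11, y=4), (x=4, y=5), (x=10, y=5), (x=5, y=6), (x=9, y=6)
  Distance 10: (x=10, y=2), (x=11, y=3), (x=2, y=4), (x=4, y=4), (x=11, y=5), (x=4, y=6), (x=10, y=6)
  Distance 11: (x=10, y=1), (x=9, y=2), (x=11, y=2), (x=1, y=4), (x=2, y=5), (x=3, y=6), (x=11, y=6), (x=4, y=7), (x=10, y=7)
  Distance 12: (x=11, y=1), (x=0, y=4), (x=1, y=5), (x=2, y=6), (x=3, y=7), (x=11, y=7), (x=10, y=8)
  Distance 13: (x=11, y=0), (x=0, y=3), (x=0, y=5), (x=1, y=6), (x=3, y=8), (x=11, y=8), (x=10, y=9)
  Distance 14: (x=0, y=6), (x=2, y=8), (x=3, y=9), (x=9, y=9), (x=11, y=9), (x=10, y=10)
  Distance 15: (x=0, y=7), (x=1, y=8), (x=8, y=9), (x=9, y=10), (x=11, y=10), (x=10, y=11)
  Distance 16: (x=0, y=8), (x=8, y=8), (x=1, y=9), (x=7, y=9), (x=11, y=11)
  Distance 17: (x=8, y=7), (x=0, y=9), (x=6, y=9), (x=1, y=10), (x=7, y=10)
  Distance 18: (x=6, y=8), (x=5, y=9), (x=0, y=10), (x=2, y=10), (x=6, y=10), (x=1, y=11)
  Distance 19: (x=6, y=7), (x=5, y=8), (x=5, y=10), (x=0, y=11), (x=2, y=11)
  Distance 20: (x=3, y=11), (x=5, y=11)
Total reachable: 111 (grid has 112 open cells total)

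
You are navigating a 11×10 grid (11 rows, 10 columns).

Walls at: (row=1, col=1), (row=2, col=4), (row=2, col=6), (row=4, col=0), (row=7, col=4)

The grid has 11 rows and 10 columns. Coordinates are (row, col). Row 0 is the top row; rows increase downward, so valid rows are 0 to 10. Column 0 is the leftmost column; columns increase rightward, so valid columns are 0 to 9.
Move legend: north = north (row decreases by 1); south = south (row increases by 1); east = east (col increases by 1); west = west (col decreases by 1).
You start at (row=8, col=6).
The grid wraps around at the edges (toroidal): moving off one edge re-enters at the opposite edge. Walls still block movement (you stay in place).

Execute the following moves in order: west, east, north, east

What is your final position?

Answer: Final position: (row=7, col=7)

Derivation:
Start: (row=8, col=6)
  west (west): (row=8, col=6) -> (row=8, col=5)
  east (east): (row=8, col=5) -> (row=8, col=6)
  north (north): (row=8, col=6) -> (row=7, col=6)
  east (east): (row=7, col=6) -> (row=7, col=7)
Final: (row=7, col=7)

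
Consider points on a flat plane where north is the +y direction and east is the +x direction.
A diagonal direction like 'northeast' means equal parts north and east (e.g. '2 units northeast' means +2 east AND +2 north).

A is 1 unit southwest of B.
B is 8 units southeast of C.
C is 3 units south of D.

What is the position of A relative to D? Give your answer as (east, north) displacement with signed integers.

Place D at the origin (east=0, north=0).
  C is 3 units south of D: delta (east=+0, north=-3); C at (east=0, north=-3).
  B is 8 units southeast of C: delta (east=+8, north=-8); B at (east=8, north=-11).
  A is 1 unit southwest of B: delta (east=-1, north=-1); A at (east=7, north=-12).
Therefore A relative to D: (east=7, north=-12).

Answer: A is at (east=7, north=-12) relative to D.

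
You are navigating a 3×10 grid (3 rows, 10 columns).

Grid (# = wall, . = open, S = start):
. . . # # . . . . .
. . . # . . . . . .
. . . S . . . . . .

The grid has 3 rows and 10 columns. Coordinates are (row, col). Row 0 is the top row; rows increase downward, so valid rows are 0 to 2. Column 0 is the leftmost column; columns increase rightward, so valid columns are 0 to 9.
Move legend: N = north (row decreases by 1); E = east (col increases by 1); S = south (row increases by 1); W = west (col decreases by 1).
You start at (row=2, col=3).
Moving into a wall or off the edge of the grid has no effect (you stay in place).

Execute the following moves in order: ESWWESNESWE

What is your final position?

Start: (row=2, col=3)
  E (east): (row=2, col=3) -> (row=2, col=4)
  S (south): blocked, stay at (row=2, col=4)
  W (west): (row=2, col=4) -> (row=2, col=3)
  W (west): (row=2, col=3) -> (row=2, col=2)
  E (east): (row=2, col=2) -> (row=2, col=3)
  S (south): blocked, stay at (row=2, col=3)
  N (north): blocked, stay at (row=2, col=3)
  E (east): (row=2, col=3) -> (row=2, col=4)
  S (south): blocked, stay at (row=2, col=4)
  W (west): (row=2, col=4) -> (row=2, col=3)
  E (east): (row=2, col=3) -> (row=2, col=4)
Final: (row=2, col=4)

Answer: Final position: (row=2, col=4)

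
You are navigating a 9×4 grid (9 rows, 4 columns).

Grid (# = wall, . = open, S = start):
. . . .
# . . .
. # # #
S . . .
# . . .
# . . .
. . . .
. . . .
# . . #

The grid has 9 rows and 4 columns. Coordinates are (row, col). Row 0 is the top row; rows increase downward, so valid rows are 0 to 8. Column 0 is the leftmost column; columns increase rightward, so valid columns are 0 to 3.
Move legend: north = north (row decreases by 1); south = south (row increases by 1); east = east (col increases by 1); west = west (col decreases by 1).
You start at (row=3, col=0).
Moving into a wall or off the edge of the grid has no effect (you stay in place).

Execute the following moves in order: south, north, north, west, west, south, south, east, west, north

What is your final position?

Answer: Final position: (row=2, col=0)

Derivation:
Start: (row=3, col=0)
  south (south): blocked, stay at (row=3, col=0)
  north (north): (row=3, col=0) -> (row=2, col=0)
  north (north): blocked, stay at (row=2, col=0)
  west (west): blocked, stay at (row=2, col=0)
  west (west): blocked, stay at (row=2, col=0)
  south (south): (row=2, col=0) -> (row=3, col=0)
  south (south): blocked, stay at (row=3, col=0)
  east (east): (row=3, col=0) -> (row=3, col=1)
  west (west): (row=3, col=1) -> (row=3, col=0)
  north (north): (row=3, col=0) -> (row=2, col=0)
Final: (row=2, col=0)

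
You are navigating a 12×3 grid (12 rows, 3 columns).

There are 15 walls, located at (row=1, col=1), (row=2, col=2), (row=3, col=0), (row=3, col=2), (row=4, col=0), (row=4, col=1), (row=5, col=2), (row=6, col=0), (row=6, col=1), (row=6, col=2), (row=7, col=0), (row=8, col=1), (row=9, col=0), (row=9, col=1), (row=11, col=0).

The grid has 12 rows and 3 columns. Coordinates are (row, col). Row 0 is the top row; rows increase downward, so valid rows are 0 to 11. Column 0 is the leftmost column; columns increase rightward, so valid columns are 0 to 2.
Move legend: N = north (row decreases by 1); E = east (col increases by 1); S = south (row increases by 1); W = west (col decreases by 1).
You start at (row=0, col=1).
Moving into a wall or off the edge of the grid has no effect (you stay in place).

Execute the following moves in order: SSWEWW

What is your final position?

Start: (row=0, col=1)
  S (south): blocked, stay at (row=0, col=1)
  S (south): blocked, stay at (row=0, col=1)
  W (west): (row=0, col=1) -> (row=0, col=0)
  E (east): (row=0, col=0) -> (row=0, col=1)
  W (west): (row=0, col=1) -> (row=0, col=0)
  W (west): blocked, stay at (row=0, col=0)
Final: (row=0, col=0)

Answer: Final position: (row=0, col=0)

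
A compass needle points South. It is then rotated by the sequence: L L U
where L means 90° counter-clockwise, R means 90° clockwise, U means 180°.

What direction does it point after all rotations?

Answer: Final heading: South

Derivation:
Start: South
  L (left (90° counter-clockwise)) -> East
  L (left (90° counter-clockwise)) -> North
  U (U-turn (180°)) -> South
Final: South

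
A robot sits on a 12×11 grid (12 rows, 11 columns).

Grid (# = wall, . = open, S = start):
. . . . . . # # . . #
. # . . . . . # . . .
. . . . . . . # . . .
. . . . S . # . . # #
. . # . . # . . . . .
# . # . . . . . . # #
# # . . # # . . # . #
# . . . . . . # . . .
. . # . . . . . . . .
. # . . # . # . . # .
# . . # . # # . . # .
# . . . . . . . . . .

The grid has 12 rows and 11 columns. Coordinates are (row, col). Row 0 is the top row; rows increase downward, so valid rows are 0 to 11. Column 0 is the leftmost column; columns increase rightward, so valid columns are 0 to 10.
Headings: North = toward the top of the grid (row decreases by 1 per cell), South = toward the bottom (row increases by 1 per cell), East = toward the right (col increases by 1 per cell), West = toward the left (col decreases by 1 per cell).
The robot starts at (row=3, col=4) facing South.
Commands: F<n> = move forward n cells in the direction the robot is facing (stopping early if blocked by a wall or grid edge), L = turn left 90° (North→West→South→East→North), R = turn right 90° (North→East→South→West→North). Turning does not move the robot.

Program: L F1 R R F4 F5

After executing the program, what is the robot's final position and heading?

Answer: Final position: (row=3, col=0), facing West

Derivation:
Start: (row=3, col=4), facing South
  L: turn left, now facing East
  F1: move forward 1, now at (row=3, col=5)
  R: turn right, now facing South
  R: turn right, now facing West
  F4: move forward 4, now at (row=3, col=1)
  F5: move forward 1/5 (blocked), now at (row=3, col=0)
Final: (row=3, col=0), facing West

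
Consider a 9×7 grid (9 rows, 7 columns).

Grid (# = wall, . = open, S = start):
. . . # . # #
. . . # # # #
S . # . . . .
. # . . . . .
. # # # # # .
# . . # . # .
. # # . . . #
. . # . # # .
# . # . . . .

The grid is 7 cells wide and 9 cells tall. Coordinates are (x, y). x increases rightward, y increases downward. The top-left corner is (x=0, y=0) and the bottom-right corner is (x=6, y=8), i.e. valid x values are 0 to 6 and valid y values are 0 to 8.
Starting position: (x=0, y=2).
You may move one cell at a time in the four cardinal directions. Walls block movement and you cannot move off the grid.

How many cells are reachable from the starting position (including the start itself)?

Answer: Reachable cells: 10

Derivation:
BFS flood-fill from (x=0, y=2):
  Distance 0: (x=0, y=2)
  Distance 1: (x=0, y=1), (x=1, y=2), (x=0, y=3)
  Distance 2: (x=0, y=0), (x=1, y=1), (x=0, y=4)
  Distance 3: (x=1, y=0), (x=2, y=1)
  Distance 4: (x=2, y=0)
Total reachable: 10 (grid has 38 open cells total)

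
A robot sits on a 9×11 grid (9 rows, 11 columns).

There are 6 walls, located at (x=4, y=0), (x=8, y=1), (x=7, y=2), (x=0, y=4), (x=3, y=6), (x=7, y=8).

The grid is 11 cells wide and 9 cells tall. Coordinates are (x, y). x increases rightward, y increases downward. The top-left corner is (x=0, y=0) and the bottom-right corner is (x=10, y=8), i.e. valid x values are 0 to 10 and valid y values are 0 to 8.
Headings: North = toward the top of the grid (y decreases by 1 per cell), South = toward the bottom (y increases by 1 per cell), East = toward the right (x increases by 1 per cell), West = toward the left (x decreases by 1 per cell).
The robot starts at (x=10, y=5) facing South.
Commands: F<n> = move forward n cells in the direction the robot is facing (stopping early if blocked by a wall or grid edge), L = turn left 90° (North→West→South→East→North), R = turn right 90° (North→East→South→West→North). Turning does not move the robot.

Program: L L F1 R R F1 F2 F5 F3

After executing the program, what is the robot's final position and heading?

Answer: Final position: (x=10, y=8), facing South

Derivation:
Start: (x=10, y=5), facing South
  L: turn left, now facing East
  L: turn left, now facing North
  F1: move forward 1, now at (x=10, y=4)
  R: turn right, now facing East
  R: turn right, now facing South
  F1: move forward 1, now at (x=10, y=5)
  F2: move forward 2, now at (x=10, y=7)
  F5: move forward 1/5 (blocked), now at (x=10, y=8)
  F3: move forward 0/3 (blocked), now at (x=10, y=8)
Final: (x=10, y=8), facing South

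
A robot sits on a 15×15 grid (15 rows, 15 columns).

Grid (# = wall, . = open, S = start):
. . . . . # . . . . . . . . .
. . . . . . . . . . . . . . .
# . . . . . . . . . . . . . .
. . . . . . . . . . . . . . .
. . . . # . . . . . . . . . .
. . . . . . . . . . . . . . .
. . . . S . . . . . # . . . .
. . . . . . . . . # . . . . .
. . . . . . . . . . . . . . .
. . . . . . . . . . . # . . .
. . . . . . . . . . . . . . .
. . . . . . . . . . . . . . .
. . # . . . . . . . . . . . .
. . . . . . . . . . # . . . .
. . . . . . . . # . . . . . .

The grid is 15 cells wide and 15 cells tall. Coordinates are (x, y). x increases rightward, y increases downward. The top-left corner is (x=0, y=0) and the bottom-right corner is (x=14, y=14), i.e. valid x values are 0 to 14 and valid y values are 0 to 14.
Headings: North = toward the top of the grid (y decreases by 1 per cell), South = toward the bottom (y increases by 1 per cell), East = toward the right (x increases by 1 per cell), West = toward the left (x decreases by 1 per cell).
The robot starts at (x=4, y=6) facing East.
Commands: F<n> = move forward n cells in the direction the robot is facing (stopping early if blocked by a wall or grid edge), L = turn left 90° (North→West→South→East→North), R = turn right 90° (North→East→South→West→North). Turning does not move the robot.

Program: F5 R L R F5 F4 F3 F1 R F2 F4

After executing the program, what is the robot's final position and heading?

Answer: Final position: (x=3, y=6), facing West

Derivation:
Start: (x=4, y=6), facing East
  F5: move forward 5, now at (x=9, y=6)
  R: turn right, now facing South
  L: turn left, now facing East
  R: turn right, now facing South
  F5: move forward 0/5 (blocked), now at (x=9, y=6)
  F4: move forward 0/4 (blocked), now at (x=9, y=6)
  F3: move forward 0/3 (blocked), now at (x=9, y=6)
  F1: move forward 0/1 (blocked), now at (x=9, y=6)
  R: turn right, now facing West
  F2: move forward 2, now at (x=7, y=6)
  F4: move forward 4, now at (x=3, y=6)
Final: (x=3, y=6), facing West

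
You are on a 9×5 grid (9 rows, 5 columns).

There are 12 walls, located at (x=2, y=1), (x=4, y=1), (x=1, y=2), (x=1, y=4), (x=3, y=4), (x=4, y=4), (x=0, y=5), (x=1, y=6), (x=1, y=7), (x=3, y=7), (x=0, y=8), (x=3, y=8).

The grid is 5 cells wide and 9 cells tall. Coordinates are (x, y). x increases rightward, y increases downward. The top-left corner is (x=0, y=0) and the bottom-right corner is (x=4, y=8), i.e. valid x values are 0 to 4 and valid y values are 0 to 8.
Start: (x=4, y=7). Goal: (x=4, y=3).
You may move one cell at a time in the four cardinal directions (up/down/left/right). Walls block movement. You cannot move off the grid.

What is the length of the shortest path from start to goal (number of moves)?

Answer: Shortest path length: 8

Derivation:
BFS from (x=4, y=7) until reaching (x=4, y=3):
  Distance 0: (x=4, y=7)
  Distance 1: (x=4, y=6), (x=4, y=8)
  Distance 2: (x=4, y=5), (x=3, y=6)
  Distance 3: (x=3, y=5), (x=2, y=6)
  Distance 4: (x=2, y=5), (x=2, y=7)
  Distance 5: (x=2, y=4), (x=1, y=5), (x=2, y=8)
  Distance 6: (x=2, y=3), (x=1, y=8)
  Distance 7: (x=2, y=2), (x=1, y=3), (x=3, y=3)
  Distance 8: (x=3, y=2), (x=0, y=3), (x=4, y=3)  <- goal reached here
One shortest path (8 moves): (x=4, y=7) -> (x=4, y=6) -> (x=3, y=6) -> (x=2, y=6) -> (x=2, y=5) -> (x=2, y=4) -> (x=2, y=3) -> (x=3, y=3) -> (x=4, y=3)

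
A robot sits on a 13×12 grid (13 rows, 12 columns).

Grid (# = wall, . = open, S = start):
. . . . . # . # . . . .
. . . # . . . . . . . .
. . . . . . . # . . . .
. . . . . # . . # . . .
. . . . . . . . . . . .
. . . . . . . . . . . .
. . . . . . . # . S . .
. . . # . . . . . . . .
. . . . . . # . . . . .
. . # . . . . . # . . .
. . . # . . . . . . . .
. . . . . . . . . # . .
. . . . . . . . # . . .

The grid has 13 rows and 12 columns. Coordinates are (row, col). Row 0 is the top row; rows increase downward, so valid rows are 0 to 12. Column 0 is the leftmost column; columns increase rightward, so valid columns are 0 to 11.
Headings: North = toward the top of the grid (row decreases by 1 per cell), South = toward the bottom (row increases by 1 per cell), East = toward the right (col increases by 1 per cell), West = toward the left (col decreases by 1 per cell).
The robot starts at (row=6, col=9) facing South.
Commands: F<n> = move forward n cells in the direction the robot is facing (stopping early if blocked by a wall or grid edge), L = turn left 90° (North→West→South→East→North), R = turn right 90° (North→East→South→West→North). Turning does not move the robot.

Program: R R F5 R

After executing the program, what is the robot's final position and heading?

Answer: Final position: (row=1, col=9), facing East

Derivation:
Start: (row=6, col=9), facing South
  R: turn right, now facing West
  R: turn right, now facing North
  F5: move forward 5, now at (row=1, col=9)
  R: turn right, now facing East
Final: (row=1, col=9), facing East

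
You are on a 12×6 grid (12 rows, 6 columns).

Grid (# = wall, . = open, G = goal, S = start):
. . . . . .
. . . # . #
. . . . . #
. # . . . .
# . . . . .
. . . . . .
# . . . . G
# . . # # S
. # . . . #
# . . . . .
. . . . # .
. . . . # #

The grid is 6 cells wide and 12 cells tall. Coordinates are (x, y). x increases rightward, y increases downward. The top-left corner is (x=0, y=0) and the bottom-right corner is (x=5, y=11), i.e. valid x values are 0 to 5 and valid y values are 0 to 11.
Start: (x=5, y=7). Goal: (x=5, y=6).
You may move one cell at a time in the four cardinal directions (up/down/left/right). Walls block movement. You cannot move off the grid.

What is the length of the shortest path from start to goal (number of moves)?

Answer: Shortest path length: 1

Derivation:
BFS from (x=5, y=7) until reaching (x=5, y=6):
  Distance 0: (x=5, y=7)
  Distance 1: (x=5, y=6)  <- goal reached here
One shortest path (1 moves): (x=5, y=7) -> (x=5, y=6)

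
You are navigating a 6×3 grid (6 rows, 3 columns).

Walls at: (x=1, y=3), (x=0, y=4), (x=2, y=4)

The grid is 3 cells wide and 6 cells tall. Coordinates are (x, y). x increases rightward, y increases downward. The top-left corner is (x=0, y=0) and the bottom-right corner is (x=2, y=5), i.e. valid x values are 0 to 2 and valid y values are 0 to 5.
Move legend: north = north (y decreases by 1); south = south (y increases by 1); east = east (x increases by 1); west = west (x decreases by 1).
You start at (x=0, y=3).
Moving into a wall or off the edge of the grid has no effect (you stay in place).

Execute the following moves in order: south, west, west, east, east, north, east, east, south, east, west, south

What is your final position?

Answer: Final position: (x=2, y=3)

Derivation:
Start: (x=0, y=3)
  south (south): blocked, stay at (x=0, y=3)
  west (west): blocked, stay at (x=0, y=3)
  west (west): blocked, stay at (x=0, y=3)
  east (east): blocked, stay at (x=0, y=3)
  east (east): blocked, stay at (x=0, y=3)
  north (north): (x=0, y=3) -> (x=0, y=2)
  east (east): (x=0, y=2) -> (x=1, y=2)
  east (east): (x=1, y=2) -> (x=2, y=2)
  south (south): (x=2, y=2) -> (x=2, y=3)
  east (east): blocked, stay at (x=2, y=3)
  west (west): blocked, stay at (x=2, y=3)
  south (south): blocked, stay at (x=2, y=3)
Final: (x=2, y=3)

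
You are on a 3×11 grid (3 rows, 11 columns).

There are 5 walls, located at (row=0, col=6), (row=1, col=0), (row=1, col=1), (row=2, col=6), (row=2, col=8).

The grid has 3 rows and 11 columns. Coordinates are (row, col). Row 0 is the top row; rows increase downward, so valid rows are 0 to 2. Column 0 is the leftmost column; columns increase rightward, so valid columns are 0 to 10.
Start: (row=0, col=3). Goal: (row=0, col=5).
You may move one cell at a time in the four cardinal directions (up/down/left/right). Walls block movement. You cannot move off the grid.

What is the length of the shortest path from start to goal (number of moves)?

Answer: Shortest path length: 2

Derivation:
BFS from (row=0, col=3) until reaching (row=0, col=5):
  Distance 0: (row=0, col=3)
  Distance 1: (row=0, col=2), (row=0, col=4), (row=1, col=3)
  Distance 2: (row=0, col=1), (row=0, col=5), (row=1, col=2), (row=1, col=4), (row=2, col=3)  <- goal reached here
One shortest path (2 moves): (row=0, col=3) -> (row=0, col=4) -> (row=0, col=5)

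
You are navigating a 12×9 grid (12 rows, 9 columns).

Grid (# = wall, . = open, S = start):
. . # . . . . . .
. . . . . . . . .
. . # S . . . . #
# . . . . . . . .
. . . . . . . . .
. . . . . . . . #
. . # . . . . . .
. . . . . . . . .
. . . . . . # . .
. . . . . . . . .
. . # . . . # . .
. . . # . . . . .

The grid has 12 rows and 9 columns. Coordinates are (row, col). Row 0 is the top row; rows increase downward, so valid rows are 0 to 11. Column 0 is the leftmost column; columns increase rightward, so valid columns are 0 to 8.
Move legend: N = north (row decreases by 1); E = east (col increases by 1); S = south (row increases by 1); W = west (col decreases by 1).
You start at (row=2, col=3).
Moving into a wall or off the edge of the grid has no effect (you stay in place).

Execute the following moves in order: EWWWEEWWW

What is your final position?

Answer: Final position: (row=2, col=3)

Derivation:
Start: (row=2, col=3)
  E (east): (row=2, col=3) -> (row=2, col=4)
  W (west): (row=2, col=4) -> (row=2, col=3)
  W (west): blocked, stay at (row=2, col=3)
  W (west): blocked, stay at (row=2, col=3)
  E (east): (row=2, col=3) -> (row=2, col=4)
  E (east): (row=2, col=4) -> (row=2, col=5)
  W (west): (row=2, col=5) -> (row=2, col=4)
  W (west): (row=2, col=4) -> (row=2, col=3)
  W (west): blocked, stay at (row=2, col=3)
Final: (row=2, col=3)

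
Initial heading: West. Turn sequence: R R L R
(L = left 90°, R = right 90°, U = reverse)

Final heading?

Start: West
  R (right (90° clockwise)) -> North
  R (right (90° clockwise)) -> East
  L (left (90° counter-clockwise)) -> North
  R (right (90° clockwise)) -> East
Final: East

Answer: Final heading: East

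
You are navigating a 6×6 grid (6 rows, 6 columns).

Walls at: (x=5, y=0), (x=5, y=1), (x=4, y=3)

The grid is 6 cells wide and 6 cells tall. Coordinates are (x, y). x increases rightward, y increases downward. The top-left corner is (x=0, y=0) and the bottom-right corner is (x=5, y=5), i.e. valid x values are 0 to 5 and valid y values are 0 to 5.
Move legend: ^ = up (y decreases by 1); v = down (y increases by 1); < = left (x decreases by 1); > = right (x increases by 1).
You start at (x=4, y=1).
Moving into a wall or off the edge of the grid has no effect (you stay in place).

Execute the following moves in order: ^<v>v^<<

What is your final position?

Start: (x=4, y=1)
  ^ (up): (x=4, y=1) -> (x=4, y=0)
  < (left): (x=4, y=0) -> (x=3, y=0)
  v (down): (x=3, y=0) -> (x=3, y=1)
  > (right): (x=3, y=1) -> (x=4, y=1)
  v (down): (x=4, y=1) -> (x=4, y=2)
  ^ (up): (x=4, y=2) -> (x=4, y=1)
  < (left): (x=4, y=1) -> (x=3, y=1)
  < (left): (x=3, y=1) -> (x=2, y=1)
Final: (x=2, y=1)

Answer: Final position: (x=2, y=1)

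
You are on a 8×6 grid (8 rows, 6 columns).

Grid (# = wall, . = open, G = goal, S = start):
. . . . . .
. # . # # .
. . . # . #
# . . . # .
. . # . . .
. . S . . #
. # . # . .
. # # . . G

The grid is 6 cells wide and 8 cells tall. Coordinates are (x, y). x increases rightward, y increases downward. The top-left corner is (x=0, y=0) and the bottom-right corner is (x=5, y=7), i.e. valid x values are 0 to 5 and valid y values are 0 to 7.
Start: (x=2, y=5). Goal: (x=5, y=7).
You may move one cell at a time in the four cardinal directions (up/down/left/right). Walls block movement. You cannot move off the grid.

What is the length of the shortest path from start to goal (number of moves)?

BFS from (x=2, y=5) until reaching (x=5, y=7):
  Distance 0: (x=2, y=5)
  Distance 1: (x=1, y=5), (x=3, y=5), (x=2, y=6)
  Distance 2: (x=1, y=4), (x=3, y=4), (x=0, y=5), (x=4, y=5)
  Distance 3: (x=1, y=3), (x=3, y=3), (x=0, y=4), (x=4, y=4), (x=0, y=6), (x=4, y=6)
  Distance 4: (x=1, y=2), (x=2, y=3), (x=5, y=4), (x=5, y=6), (x=0, y=7), (x=4, y=7)
  Distance 5: (x=0, y=2), (x=2, y=2), (x=5, y=3), (x=3, y=7), (x=5, y=7)  <- goal reached here
One shortest path (5 moves): (x=2, y=5) -> (x=3, y=5) -> (x=4, y=5) -> (x=4, y=6) -> (x=5, y=6) -> (x=5, y=7)

Answer: Shortest path length: 5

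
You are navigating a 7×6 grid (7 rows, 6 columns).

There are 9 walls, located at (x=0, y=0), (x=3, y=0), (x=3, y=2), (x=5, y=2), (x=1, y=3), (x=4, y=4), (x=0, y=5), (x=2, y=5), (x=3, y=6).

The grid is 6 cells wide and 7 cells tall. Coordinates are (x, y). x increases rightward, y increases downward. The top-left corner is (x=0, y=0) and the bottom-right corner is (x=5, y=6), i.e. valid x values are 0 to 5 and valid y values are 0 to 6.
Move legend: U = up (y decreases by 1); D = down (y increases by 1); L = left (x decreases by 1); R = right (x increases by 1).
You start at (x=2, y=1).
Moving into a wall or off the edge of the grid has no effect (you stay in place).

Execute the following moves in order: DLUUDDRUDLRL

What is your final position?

Answer: Final position: (x=1, y=2)

Derivation:
Start: (x=2, y=1)
  D (down): (x=2, y=1) -> (x=2, y=2)
  L (left): (x=2, y=2) -> (x=1, y=2)
  U (up): (x=1, y=2) -> (x=1, y=1)
  U (up): (x=1, y=1) -> (x=1, y=0)
  D (down): (x=1, y=0) -> (x=1, y=1)
  D (down): (x=1, y=1) -> (x=1, y=2)
  R (right): (x=1, y=2) -> (x=2, y=2)
  U (up): (x=2, y=2) -> (x=2, y=1)
  D (down): (x=2, y=1) -> (x=2, y=2)
  L (left): (x=2, y=2) -> (x=1, y=2)
  R (right): (x=1, y=2) -> (x=2, y=2)
  L (left): (x=2, y=2) -> (x=1, y=2)
Final: (x=1, y=2)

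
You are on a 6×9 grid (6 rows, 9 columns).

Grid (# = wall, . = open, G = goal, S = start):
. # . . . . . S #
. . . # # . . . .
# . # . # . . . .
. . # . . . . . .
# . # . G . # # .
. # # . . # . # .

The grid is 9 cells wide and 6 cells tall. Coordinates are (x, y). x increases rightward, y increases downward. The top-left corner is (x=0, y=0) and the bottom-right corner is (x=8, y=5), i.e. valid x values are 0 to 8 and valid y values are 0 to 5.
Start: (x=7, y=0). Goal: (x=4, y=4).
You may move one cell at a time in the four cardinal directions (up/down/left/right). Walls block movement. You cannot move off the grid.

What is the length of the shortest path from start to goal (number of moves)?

BFS from (x=7, y=0) until reaching (x=4, y=4):
  Distance 0: (x=7, y=0)
  Distance 1: (x=6, y=0), (x=7, y=1)
  Distance 2: (x=5, y=0), (x=6, y=1), (x=8, y=1), (x=7, y=2)
  Distance 3: (x=4, y=0), (x=5, y=1), (x=6, y=2), (x=8, y=2), (x=7, y=3)
  Distance 4: (x=3, y=0), (x=5, y=2), (x=6, y=3), (x=8, y=3)
  Distance 5: (x=2, y=0), (x=5, y=3), (x=8, y=4)
  Distance 6: (x=2, y=1), (x=4, y=3), (x=5, y=4), (x=8, y=5)
  Distance 7: (x=1, y=1), (x=3, y=3), (x=4, y=4)  <- goal reached here
One shortest path (7 moves): (x=7, y=0) -> (x=6, y=0) -> (x=5, y=0) -> (x=5, y=1) -> (x=5, y=2) -> (x=5, y=3) -> (x=4, y=3) -> (x=4, y=4)

Answer: Shortest path length: 7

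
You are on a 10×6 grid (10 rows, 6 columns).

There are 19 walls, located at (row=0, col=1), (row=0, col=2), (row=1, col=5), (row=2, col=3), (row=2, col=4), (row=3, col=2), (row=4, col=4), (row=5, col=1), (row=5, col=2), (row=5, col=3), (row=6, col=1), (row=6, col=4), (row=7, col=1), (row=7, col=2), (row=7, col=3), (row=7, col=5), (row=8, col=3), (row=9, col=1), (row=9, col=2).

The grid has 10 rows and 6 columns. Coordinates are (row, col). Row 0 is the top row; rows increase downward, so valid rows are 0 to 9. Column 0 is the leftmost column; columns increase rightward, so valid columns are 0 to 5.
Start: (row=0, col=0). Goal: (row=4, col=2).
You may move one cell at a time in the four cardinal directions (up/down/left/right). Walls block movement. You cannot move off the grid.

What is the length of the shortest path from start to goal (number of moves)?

Answer: Shortest path length: 6

Derivation:
BFS from (row=0, col=0) until reaching (row=4, col=2):
  Distance 0: (row=0, col=0)
  Distance 1: (row=1, col=0)
  Distance 2: (row=1, col=1), (row=2, col=0)
  Distance 3: (row=1, col=2), (row=2, col=1), (row=3, col=0)
  Distance 4: (row=1, col=3), (row=2, col=2), (row=3, col=1), (row=4, col=0)
  Distance 5: (row=0, col=3), (row=1, col=4), (row=4, col=1), (row=5, col=0)
  Distance 6: (row=0, col=4), (row=4, col=2), (row=6, col=0)  <- goal reached here
One shortest path (6 moves): (row=0, col=0) -> (row=1, col=0) -> (row=1, col=1) -> (row=2, col=1) -> (row=3, col=1) -> (row=4, col=1) -> (row=4, col=2)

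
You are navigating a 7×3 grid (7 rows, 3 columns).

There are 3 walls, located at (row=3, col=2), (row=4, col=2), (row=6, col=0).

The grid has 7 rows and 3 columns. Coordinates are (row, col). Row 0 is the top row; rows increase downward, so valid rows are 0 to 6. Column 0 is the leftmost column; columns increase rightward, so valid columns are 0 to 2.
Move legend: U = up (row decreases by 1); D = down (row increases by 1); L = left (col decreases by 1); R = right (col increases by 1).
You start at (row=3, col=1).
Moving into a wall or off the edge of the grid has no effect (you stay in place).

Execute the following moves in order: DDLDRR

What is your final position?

Start: (row=3, col=1)
  D (down): (row=3, col=1) -> (row=4, col=1)
  D (down): (row=4, col=1) -> (row=5, col=1)
  L (left): (row=5, col=1) -> (row=5, col=0)
  D (down): blocked, stay at (row=5, col=0)
  R (right): (row=5, col=0) -> (row=5, col=1)
  R (right): (row=5, col=1) -> (row=5, col=2)
Final: (row=5, col=2)

Answer: Final position: (row=5, col=2)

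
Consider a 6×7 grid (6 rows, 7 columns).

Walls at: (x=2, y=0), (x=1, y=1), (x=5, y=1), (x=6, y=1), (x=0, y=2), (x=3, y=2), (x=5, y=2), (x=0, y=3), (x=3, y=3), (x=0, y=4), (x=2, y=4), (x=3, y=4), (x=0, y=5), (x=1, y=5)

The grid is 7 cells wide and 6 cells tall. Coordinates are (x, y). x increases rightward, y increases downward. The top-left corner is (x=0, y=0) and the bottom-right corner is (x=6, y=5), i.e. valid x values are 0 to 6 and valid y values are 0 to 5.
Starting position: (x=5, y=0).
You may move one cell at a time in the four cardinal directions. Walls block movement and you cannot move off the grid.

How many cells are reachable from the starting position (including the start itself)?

Answer: Reachable cells: 25

Derivation:
BFS flood-fill from (x=5, y=0):
  Distance 0: (x=5, y=0)
  Distance 1: (x=4, y=0), (x=6, y=0)
  Distance 2: (x=3, y=0), (x=4, y=1)
  Distance 3: (x=3, y=1), (x=4, y=2)
  Distance 4: (x=2, y=1), (x=4, y=3)
  Distance 5: (x=2, y=2), (x=5, y=3), (x=4, y=4)
  Distance 6: (x=1, y=2), (x=2, y=3), (x=6, y=3), (x=5, y=4), (x=4, y=5)
  Distance 7: (x=6, y=2), (x=1, y=3), (x=6, y=4), (x=3, y=5), (x=5, y=5)
  Distance 8: (x=1, y=4), (x=2, y=5), (x=6, y=5)
Total reachable: 25 (grid has 28 open cells total)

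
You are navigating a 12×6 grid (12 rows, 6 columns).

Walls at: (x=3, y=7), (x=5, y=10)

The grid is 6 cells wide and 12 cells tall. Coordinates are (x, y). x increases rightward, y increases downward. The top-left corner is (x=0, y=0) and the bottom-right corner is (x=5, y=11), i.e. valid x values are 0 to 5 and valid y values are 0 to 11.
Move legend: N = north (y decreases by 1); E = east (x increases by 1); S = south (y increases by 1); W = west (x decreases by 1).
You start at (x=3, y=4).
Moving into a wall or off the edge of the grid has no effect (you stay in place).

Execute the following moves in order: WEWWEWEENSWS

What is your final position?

Answer: Final position: (x=2, y=5)

Derivation:
Start: (x=3, y=4)
  W (west): (x=3, y=4) -> (x=2, y=4)
  E (east): (x=2, y=4) -> (x=3, y=4)
  W (west): (x=3, y=4) -> (x=2, y=4)
  W (west): (x=2, y=4) -> (x=1, y=4)
  E (east): (x=1, y=4) -> (x=2, y=4)
  W (west): (x=2, y=4) -> (x=1, y=4)
  E (east): (x=1, y=4) -> (x=2, y=4)
  E (east): (x=2, y=4) -> (x=3, y=4)
  N (north): (x=3, y=4) -> (x=3, y=3)
  S (south): (x=3, y=3) -> (x=3, y=4)
  W (west): (x=3, y=4) -> (x=2, y=4)
  S (south): (x=2, y=4) -> (x=2, y=5)
Final: (x=2, y=5)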